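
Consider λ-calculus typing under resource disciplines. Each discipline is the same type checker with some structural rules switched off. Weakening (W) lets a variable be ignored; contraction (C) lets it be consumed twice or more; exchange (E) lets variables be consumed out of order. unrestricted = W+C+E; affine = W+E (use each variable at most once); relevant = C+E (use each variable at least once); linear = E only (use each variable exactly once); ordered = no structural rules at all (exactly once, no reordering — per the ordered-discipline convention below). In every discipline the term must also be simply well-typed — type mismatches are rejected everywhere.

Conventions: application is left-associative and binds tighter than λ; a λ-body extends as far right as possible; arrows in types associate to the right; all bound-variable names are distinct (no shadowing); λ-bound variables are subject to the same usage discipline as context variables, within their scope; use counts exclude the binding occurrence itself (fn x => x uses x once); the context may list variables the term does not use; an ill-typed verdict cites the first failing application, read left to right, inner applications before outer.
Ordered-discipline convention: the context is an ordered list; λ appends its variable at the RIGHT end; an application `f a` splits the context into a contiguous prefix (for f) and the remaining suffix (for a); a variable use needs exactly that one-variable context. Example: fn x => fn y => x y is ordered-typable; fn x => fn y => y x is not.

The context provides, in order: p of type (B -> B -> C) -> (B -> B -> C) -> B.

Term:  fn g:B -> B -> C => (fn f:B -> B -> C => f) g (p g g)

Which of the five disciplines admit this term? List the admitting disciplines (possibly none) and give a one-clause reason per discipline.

accepted by: relevant, unrestricted
variable uses: p=1; g (bound)=3; f (bound)=1
left-to-right use order: f, g, p, g, g
typing: ✓ — (B -> B -> C) -> B -> C
ordered ✗ (g ×3 used more than once (contraction))
linear ✗ (g ×3 used more than once (contraction))
affine ✗ (g ×3 used more than once (contraction))
relevant ✓ (p, g, f: all used, weakening unneeded)
unrestricted ✓ (typability at (B -> B -> C) -> B -> C is all that's needed)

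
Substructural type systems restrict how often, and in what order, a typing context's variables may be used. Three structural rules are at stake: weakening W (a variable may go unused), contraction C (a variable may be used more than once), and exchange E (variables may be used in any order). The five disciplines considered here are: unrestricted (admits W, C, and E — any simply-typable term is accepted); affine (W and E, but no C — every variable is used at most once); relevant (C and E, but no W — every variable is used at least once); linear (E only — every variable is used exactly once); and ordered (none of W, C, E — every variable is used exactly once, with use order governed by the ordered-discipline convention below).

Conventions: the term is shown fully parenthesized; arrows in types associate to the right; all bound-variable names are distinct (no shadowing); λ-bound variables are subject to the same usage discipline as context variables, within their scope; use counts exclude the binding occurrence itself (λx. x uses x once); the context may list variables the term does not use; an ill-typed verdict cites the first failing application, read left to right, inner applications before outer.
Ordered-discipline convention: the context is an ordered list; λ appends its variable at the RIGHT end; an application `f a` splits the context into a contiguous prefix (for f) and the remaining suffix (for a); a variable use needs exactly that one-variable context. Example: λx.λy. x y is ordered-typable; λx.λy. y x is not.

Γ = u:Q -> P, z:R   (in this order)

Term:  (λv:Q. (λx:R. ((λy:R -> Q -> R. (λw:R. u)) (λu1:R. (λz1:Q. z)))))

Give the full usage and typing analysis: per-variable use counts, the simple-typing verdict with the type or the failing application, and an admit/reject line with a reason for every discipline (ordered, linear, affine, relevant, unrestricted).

variable uses: u: 1; z: 1; v [bound]: 0; x [bound]: 0; y [bound]: 0; w [bound]: 0; u1 [bound]: 0; z1 [bound]: 0
use order (left to right): u, z
typing: the term checks, with type Q -> R -> R -> Q -> P
ordered ✗ (v, x, y, w, u1, z1 never used (weakening))
linear ✗ (v, x, y, w, u1, z1 never used (weakening))
affine ✓ (at most one use each (u, z, v, x, y, w, u1, z1))
relevant ✗ (v, x, y, w, u1, z1 never used (weakening))
unrestricted ✓ (typability at Q -> R -> R -> Q -> P is all that's needed)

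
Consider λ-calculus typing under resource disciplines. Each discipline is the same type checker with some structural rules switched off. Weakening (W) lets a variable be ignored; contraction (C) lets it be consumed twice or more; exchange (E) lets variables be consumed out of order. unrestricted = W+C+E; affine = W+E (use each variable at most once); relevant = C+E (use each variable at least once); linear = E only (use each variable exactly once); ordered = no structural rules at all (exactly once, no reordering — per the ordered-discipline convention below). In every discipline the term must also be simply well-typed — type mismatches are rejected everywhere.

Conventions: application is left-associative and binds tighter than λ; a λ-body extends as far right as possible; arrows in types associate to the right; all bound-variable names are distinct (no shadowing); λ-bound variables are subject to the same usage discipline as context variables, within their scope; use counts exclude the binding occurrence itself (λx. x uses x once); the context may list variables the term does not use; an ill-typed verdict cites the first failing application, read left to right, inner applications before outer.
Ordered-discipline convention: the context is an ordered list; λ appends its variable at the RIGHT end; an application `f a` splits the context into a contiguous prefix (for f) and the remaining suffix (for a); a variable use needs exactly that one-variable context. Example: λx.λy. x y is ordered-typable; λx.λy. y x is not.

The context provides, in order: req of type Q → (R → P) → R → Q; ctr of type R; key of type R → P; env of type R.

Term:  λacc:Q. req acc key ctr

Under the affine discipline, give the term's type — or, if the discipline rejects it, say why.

term : Q → Q
counts: req: 1, ctr: 1, key: 1, env: 0, acc (λ-bound): 1
use order (left to right): req, acc, key, ctr
typing: well-typed at Q → Q
per-discipline verdicts: ordered ✗, linear ✗, affine ✓, relevant ✗, unrestricted ✓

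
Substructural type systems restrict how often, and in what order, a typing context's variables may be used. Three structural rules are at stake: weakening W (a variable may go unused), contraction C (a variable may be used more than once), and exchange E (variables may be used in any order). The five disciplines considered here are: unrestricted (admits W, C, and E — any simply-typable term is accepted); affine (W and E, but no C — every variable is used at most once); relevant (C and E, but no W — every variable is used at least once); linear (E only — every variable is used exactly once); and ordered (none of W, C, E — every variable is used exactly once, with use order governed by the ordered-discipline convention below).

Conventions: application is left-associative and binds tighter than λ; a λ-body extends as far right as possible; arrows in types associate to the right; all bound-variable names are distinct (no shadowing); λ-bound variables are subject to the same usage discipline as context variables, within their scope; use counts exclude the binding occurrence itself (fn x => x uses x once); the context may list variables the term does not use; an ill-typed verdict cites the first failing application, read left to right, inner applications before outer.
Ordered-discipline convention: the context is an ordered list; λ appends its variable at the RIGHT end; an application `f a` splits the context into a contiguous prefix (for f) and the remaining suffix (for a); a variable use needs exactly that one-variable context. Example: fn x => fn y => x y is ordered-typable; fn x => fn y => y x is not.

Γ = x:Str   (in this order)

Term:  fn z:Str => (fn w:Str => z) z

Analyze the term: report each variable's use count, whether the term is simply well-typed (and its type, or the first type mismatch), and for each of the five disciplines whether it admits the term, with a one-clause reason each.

variable uses: x ×0; z [bound] ×2; w [bound] ×0
left-to-right use order: z, z
typing: the term checks, with type Str -> Str
ordered: ✗ — uses contraction: z ×2; needs weakening: x, w unused
linear: ✗ — uses contraction: z ×2; needs weakening: x, w unused
affine: ✗ — uses contraction: z ×2
relevant: ✗ — needs weakening: x, w unused
unrestricted: ✓ — type-checks (Str -> Str) and nothing is barred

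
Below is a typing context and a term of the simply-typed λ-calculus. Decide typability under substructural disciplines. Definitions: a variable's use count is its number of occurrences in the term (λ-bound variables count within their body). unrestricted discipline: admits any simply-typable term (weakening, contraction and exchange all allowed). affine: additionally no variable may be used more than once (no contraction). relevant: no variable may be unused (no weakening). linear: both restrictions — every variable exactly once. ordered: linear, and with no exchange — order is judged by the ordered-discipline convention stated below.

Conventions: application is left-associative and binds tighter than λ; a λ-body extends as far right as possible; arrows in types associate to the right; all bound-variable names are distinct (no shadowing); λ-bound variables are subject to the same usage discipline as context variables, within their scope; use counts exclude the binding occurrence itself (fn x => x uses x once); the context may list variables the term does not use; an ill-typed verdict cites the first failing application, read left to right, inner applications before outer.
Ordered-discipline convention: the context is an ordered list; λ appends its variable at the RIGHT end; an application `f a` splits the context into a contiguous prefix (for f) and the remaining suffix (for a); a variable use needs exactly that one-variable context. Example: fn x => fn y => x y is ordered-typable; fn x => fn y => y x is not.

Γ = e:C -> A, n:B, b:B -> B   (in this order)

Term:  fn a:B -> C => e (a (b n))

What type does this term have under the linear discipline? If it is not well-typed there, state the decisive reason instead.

term : (B -> C) -> A
usage: e ×1, n ×1, b ×1, a (bound) ×1
left-to-right use order: e, a, b, n
typing: the term checks, with type (B -> C) -> A
summary: ordered ✗, linear ✓, affine ✓, relevant ✓, unrestricted ✓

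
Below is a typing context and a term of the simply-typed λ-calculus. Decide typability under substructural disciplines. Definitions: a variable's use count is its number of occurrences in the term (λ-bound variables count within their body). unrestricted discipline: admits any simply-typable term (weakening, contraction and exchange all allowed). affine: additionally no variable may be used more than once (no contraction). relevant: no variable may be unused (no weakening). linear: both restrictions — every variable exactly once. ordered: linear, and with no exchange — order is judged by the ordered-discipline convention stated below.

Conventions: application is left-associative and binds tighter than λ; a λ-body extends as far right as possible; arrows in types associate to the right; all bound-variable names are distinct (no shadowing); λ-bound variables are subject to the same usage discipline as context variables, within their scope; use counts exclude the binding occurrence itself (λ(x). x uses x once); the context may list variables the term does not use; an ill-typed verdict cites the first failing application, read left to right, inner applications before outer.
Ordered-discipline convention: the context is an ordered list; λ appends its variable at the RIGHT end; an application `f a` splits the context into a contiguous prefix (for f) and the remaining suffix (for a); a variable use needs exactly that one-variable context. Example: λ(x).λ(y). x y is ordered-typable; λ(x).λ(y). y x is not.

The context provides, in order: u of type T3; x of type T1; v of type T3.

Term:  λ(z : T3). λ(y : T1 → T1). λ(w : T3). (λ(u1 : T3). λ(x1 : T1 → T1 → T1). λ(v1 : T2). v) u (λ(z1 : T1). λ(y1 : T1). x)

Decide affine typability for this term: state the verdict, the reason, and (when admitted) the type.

yes — no duplicate uses among u, x, v, z, y, w, u1, x1, v1, z1, y1; term : T3 → (T1 → T1) → T3 → T2 → T3
use counts: u ×1, x ×1, v ×1, z [bound] ×0, y [bound] ×0, w [bound] ×0, u1 [bound] ×0, x1 [bound] ×0, v1 [bound] ×0, z1 [bound] ×0, y1 [bound] ×0
left-to-right use order: v, u, x
typing: well-typed — term : T3 → (T1 → T1) → T3 → T2 → T3
summary: ordered ✗; linear ✗; affine ✓; relevant ✗; unrestricted ✓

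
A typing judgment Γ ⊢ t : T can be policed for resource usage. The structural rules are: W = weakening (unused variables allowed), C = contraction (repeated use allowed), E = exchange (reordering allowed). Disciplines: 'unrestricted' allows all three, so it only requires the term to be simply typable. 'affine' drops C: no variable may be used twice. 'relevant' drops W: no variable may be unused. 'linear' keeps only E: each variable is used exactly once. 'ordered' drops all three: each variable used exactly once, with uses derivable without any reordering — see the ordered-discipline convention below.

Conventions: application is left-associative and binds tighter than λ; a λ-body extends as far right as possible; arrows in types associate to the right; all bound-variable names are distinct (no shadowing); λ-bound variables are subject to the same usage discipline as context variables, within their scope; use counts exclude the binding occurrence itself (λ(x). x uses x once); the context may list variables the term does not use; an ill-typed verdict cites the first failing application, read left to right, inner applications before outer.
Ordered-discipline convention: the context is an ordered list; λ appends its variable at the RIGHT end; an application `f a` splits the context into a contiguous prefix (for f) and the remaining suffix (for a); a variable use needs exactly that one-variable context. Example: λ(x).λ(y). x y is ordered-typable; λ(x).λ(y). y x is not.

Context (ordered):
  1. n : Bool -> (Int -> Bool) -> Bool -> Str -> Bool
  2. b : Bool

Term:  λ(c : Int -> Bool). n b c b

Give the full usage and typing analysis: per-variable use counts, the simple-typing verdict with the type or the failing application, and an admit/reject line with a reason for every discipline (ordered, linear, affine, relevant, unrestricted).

variable uses: n ×1, b ×2, c (bound) ×1
uses in reading order: n, b, c, b
typing: well-typed — term : (Int -> Bool) -> Str -> Bool
ordered: ✗, uses contraction: b ×2
linear: ✗, uses contraction: b ×2
affine: ✗, uses contraction: b ×2
relevant: ✓, none of n, b, c goes unused
unrestricted: ✓, type-checks ((Int -> Bool) -> Str -> Bool) and nothing is barred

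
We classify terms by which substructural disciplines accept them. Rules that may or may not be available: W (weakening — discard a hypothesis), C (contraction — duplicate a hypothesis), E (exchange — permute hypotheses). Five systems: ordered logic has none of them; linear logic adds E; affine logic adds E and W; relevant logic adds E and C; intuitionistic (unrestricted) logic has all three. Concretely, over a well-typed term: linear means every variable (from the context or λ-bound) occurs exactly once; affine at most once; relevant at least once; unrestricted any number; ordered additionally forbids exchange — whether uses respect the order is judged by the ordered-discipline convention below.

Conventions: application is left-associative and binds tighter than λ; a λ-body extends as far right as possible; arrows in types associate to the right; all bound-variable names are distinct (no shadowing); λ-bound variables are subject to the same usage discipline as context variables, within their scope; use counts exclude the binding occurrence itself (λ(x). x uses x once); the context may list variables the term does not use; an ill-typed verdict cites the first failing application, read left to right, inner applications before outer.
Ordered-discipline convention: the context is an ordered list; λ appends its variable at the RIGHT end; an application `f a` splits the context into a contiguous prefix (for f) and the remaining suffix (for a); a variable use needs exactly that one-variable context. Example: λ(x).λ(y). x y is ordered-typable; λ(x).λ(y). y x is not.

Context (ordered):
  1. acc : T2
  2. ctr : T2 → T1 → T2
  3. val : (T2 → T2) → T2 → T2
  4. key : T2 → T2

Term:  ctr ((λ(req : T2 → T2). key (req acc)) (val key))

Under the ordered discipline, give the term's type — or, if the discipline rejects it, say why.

not well-typed under ordered — needs contraction — key ×2
variable uses: acc ×1, ctr ×1, val ×1, key ×2, req [bound] ×1
use order (left to right): ctr, key, req, acc, val, key
typing: well-typed at T1 → T2
summary: ordered ✗ | linear ✗ | affine ✗ | relevant ✓ | unrestricted ✓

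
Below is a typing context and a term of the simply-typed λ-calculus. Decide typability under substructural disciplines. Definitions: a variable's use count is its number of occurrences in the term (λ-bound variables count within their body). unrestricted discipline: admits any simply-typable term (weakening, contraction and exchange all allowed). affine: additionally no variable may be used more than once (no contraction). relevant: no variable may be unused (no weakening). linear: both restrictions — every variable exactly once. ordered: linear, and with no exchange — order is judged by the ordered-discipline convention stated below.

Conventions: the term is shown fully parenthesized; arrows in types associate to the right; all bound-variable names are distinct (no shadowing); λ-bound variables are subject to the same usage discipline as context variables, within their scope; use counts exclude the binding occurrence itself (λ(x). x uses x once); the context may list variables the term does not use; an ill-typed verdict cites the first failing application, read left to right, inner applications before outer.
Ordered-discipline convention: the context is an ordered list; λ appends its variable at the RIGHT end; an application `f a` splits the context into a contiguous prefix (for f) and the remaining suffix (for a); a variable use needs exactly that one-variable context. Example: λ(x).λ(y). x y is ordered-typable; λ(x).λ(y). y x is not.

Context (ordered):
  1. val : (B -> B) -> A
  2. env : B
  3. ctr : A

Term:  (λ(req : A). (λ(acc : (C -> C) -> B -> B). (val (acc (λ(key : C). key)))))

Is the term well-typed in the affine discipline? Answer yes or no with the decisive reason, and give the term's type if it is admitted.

yes — no duplicate uses among val, env, ctr, req, acc, key; term : A -> ((C -> C) -> B -> B) -> A
counts: val: 1; env: 0; ctr: 0; req (bound): 0; acc (bound): 1; key (bound): 1
left-to-right use order: val, acc, key
typing: well-typed at A -> ((C -> C) -> B -> B) -> A
summary: ordered ✗ · linear ✗ · affine ✓ · relevant ✗ · unrestricted ✓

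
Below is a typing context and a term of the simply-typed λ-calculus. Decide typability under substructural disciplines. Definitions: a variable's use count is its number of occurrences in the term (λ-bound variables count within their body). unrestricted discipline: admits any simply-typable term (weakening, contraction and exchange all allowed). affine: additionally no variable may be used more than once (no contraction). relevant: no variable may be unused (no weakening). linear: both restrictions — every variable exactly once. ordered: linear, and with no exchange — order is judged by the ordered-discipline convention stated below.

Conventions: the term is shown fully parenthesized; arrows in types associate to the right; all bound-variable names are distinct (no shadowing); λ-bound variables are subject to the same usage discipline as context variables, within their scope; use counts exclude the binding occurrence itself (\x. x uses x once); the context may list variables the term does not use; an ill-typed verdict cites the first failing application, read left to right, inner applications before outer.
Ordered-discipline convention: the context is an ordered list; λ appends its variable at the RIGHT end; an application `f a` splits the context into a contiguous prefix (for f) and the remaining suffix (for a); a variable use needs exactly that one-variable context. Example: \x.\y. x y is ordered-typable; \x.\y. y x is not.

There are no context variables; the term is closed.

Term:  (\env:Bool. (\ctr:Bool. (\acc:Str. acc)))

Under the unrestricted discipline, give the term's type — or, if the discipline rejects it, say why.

term : Bool -> Bool -> Str -> Str
use counts: env [bound]: 0×, ctr [bound]: 0×, acc [bound]: 1×
order of uses: acc
typing: well-typed at Bool -> Bool -> Str -> Str
per-discipline verdicts: ordered ✗ · linear ✗ · affine ✓ · relevant ✗ · unrestricted ✓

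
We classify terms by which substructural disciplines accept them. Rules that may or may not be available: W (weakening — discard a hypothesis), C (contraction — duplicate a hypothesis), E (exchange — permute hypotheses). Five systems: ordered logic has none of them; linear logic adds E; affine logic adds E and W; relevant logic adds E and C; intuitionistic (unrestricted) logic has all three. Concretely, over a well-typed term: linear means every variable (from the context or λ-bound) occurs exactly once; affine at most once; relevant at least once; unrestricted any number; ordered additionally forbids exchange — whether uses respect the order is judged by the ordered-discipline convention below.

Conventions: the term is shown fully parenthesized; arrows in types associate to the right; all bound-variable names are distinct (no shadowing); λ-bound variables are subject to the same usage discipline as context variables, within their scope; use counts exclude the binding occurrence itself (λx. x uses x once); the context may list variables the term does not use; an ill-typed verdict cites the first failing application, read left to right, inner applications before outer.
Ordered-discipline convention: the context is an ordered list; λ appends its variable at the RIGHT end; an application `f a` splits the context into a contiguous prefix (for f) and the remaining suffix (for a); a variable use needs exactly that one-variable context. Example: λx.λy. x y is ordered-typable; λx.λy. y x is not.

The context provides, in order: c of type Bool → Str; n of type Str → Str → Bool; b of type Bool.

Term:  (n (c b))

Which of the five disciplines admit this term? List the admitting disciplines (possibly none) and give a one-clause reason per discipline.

admitting disciplines: linear, affine, relevant, unrestricted
use counts: c=1, n=1, b=1
order of uses: n, c, b
typing: well-typed at Str → Bool
ordered: ✗, no contiguous prefix/suffix split fits n, c, b
linear: ✓, exactly-once usage across c, n, b
affine: ✓, c, n, b: no repeats, contraction unneeded
relevant: ✓, none of c, n, b goes unused
unrestricted: ✓, simply typable at Str → Bool; W, C, E all held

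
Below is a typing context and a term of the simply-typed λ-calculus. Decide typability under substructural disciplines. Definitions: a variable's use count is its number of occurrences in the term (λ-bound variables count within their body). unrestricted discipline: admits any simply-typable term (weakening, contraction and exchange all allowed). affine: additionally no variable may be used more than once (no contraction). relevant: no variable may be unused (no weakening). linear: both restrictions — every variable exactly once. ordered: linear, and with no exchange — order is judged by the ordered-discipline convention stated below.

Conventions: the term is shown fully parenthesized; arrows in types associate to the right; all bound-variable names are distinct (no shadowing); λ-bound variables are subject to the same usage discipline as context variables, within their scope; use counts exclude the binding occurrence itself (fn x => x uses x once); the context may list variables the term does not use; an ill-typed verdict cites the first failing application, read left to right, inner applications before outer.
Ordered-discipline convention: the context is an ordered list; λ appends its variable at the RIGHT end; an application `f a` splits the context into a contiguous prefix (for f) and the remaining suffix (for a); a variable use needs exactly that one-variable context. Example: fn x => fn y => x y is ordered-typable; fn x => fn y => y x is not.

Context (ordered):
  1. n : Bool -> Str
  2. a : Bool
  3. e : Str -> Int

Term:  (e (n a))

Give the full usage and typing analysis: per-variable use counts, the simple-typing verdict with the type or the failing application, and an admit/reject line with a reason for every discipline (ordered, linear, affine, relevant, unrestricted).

usage: n ×1, a ×1, e ×1
uses in reading order: e, n, a
typing: the term checks, with type Int
ordered: ✗ — needs exchange: uses follow e, n, a
linear: ✓ — exactly-once usage across n, a, e
affine: ✓ — no duplicate uses among n, a, e
relevant: ✓ — at least one use each (n, a, e)
unrestricted: ✓ — well-typed at Int; no restrictions here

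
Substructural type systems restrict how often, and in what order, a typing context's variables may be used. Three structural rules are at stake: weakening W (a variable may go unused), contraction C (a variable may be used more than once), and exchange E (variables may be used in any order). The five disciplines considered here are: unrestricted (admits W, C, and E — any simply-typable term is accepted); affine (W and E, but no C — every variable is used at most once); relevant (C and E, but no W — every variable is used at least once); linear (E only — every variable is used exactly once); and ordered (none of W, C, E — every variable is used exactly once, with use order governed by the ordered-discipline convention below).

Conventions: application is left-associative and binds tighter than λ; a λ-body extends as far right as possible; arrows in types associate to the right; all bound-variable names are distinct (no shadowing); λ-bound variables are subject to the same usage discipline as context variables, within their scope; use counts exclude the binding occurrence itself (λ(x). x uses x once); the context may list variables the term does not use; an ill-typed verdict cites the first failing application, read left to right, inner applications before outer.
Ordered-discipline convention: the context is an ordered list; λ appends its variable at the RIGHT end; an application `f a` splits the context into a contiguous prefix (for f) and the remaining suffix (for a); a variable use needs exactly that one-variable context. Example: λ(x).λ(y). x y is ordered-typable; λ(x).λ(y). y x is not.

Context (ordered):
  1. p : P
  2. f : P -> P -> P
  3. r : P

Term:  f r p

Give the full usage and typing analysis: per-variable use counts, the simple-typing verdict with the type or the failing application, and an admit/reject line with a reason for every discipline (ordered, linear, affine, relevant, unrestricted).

use counts: p ×1; f ×1; r ×1
left-to-right use order: f, r, p
typing: well-typed — term : P
ordered: ✗ — no contiguous prefix/suffix split fits f, r, p
linear: ✓ — exactly-once usage across p, f, r
affine: ✓ — no duplicate uses among p, f, r
relevant: ✓ — p, f, r: all used, weakening unneeded
unrestricted: ✓ — simply typable at P; W, C, E all held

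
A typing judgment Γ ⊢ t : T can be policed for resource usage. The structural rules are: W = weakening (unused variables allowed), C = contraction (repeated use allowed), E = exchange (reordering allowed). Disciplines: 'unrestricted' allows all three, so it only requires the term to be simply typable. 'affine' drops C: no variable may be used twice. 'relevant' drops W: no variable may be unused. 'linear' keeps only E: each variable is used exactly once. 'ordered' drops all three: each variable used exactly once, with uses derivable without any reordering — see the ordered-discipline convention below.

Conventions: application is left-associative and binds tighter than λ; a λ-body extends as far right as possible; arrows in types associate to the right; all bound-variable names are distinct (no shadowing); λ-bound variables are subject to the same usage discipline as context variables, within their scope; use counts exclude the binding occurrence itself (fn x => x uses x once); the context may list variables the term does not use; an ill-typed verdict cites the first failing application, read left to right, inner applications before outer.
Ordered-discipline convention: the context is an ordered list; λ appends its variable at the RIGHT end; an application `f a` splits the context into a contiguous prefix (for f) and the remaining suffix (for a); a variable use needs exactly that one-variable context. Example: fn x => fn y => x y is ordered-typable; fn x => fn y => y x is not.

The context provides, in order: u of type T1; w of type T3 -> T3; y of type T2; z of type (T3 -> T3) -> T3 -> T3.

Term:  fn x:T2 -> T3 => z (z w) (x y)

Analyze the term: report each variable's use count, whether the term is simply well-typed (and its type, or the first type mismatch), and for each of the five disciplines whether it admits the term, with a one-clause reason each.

variable uses: u: 0; w: 1; y: 1; z: 2; x [bound]: 1
uses in reading order: z, z, w, x, y
typing: well-typed — term : (T2 -> T3) -> T3
ordered: ✗ — needs contraction — z ×2; u never used (weakening)
linear: ✗ — needs contraction — z ×2; u never used (weakening)
affine: ✗ — needs contraction — z ×2
relevant: ✗ — u never used (weakening)
unrestricted: ✓ — typability at (T2 -> T3) -> T3 is all that's needed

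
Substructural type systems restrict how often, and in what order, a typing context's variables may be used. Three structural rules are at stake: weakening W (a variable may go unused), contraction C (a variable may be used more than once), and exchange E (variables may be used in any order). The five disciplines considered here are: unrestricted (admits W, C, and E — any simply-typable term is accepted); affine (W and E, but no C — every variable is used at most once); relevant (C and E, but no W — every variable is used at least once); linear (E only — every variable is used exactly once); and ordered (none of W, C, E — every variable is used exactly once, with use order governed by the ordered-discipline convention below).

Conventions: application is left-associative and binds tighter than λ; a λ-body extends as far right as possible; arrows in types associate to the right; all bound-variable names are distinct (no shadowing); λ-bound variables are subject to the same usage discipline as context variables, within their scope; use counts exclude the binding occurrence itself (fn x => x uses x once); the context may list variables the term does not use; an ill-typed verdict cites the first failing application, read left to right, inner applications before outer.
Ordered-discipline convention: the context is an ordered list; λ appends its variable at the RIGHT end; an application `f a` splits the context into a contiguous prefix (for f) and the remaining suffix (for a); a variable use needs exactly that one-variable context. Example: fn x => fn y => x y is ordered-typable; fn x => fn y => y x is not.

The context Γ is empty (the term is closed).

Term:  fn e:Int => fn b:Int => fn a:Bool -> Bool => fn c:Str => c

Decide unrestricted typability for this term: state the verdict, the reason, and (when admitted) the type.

yes — typability at Int -> Int -> (Bool -> Bool) -> Str -> Str is all that's needed; term : Int -> Int -> (Bool -> Bool) -> Str -> Str
counts: e [bound]: 0×; b [bound]: 0×; a [bound]: 0×; c [bound]: 1×
uses in reading order: c
typing: the term checks, with type Int -> Int -> (Bool -> Bool) -> Str -> Str
summary: ordered ✗ | linear ✗ | affine ✓ | relevant ✗ | unrestricted ✓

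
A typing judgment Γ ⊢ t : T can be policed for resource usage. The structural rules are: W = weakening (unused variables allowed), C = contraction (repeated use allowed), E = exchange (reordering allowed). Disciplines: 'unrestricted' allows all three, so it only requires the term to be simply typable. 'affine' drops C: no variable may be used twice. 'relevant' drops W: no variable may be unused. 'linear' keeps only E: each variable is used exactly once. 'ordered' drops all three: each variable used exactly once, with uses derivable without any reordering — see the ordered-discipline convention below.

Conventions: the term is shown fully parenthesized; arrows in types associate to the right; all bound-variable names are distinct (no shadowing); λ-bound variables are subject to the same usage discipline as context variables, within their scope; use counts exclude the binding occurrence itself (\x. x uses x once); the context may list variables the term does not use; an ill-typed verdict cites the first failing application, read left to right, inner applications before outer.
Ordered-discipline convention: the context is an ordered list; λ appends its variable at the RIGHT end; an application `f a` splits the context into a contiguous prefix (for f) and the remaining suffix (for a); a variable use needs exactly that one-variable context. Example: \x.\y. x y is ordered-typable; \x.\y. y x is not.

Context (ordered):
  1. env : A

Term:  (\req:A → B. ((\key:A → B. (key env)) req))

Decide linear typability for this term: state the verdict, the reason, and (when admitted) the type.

yes — env, req, key: one use apiece; term : (A → B) → B
use counts: env ×1; req (bound) ×1; key (bound) ×1
uses in reading order: key, env, req
typing: well-typed — term : (A → B) → B
summary: ordered ✗, linear ✓, affine ✓, relevant ✓, unrestricted ✓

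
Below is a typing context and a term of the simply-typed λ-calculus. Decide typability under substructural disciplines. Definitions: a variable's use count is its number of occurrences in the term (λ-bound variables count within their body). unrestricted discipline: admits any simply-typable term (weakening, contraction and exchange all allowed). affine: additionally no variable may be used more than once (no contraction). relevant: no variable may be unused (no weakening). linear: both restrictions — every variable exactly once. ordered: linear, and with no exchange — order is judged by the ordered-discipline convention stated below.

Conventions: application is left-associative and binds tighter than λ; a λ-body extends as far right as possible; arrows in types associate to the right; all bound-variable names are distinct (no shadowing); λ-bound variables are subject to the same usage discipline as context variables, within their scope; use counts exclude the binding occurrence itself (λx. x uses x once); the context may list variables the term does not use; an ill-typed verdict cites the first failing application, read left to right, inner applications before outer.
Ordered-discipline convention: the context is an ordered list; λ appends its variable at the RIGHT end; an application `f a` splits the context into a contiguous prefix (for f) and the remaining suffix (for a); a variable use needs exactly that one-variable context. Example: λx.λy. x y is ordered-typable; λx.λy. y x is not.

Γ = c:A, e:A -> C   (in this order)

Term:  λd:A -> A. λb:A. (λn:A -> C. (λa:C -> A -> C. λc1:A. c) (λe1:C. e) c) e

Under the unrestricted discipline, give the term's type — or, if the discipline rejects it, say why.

term : (A -> A) -> A -> A
counts: c=2, e=2, d (bound)=0, b (bound)=0, n (bound)=0, a (bound)=0, c1 (bound)=0, e1 (bound)=0
order of uses: c, e, c, e
typing: the term checks, with type (A -> A) -> A -> A
across the five disciplines: ordered ✗; linear ✗; affine ✗; relevant ✗; unrestricted ✓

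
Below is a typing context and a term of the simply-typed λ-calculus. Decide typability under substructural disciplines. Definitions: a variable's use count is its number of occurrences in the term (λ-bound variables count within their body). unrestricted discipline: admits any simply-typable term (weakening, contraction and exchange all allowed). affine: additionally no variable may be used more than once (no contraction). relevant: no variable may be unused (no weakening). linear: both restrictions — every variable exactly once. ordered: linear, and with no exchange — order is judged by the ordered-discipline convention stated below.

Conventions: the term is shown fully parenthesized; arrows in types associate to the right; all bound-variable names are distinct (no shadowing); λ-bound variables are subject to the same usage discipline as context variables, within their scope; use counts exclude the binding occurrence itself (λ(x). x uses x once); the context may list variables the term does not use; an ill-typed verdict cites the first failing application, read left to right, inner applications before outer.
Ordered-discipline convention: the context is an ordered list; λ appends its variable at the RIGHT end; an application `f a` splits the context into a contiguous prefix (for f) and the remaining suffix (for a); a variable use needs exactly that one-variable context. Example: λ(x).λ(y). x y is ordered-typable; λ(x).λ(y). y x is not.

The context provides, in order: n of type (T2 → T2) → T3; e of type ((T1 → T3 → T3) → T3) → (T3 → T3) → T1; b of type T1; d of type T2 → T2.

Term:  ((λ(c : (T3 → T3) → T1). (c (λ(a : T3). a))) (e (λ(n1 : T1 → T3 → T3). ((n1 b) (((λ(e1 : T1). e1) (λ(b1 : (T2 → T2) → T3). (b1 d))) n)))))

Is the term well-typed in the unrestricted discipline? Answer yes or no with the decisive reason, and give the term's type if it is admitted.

no — the type mismatch rejects it
counts: n: 1; e: 1; b: 1; d: 1; c (λ-bound): 1; a (λ-bound): 1; n1 (λ-bound): 1; e1 (λ-bound): 1; b1 (λ-bound): 1
uses in reading order: c, a, e, n1, b, e1, b1, d, n
typing: ill-typed: an application expects T1 but receives ((T2 → T2) → T3) → T3
per-discipline verdicts: ordered ✗, linear ✗, affine ✗, relevant ✗, unrestricted ✗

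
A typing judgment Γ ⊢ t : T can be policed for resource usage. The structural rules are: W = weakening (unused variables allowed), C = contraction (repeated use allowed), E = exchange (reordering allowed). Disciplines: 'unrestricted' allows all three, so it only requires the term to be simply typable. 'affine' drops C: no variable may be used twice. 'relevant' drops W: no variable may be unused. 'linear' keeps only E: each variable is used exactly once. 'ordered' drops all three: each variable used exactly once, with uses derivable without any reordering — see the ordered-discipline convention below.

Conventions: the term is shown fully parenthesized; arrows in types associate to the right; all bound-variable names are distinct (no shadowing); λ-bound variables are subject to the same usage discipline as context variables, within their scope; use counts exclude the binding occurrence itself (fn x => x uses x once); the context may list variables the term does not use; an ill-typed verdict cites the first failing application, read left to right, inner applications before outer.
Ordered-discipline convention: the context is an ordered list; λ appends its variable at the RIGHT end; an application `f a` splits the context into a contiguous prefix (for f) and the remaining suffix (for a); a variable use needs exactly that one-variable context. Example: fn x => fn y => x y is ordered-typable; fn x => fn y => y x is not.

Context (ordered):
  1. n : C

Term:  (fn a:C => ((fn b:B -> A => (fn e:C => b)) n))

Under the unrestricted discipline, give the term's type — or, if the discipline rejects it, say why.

not well-typed under unrestricted — fails simple typing
counts: n: 1; a [bound]: 0; b [bound]: 1; e [bound]: 0
use order (left to right): b, n
typing: ill-typed: a function awaiting B -> A gets C
per-discipline verdicts: ordered ✗ · linear ✗ · affine ✗ · relevant ✗ · unrestricted ✗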